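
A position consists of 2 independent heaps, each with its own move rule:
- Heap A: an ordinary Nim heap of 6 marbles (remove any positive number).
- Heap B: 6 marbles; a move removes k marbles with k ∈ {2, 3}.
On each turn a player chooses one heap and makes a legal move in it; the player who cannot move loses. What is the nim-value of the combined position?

6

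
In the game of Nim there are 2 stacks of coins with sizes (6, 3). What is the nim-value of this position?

5

Nim-sum: 6 XOR 3 = 5.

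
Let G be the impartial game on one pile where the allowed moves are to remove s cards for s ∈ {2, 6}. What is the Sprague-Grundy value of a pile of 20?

Compute g(0), g(1), … for moves {2, 6}:
k:     0  1  2  3  4  5  6  7  8  9 10 11 12 13 14 15 16 17 18 19 20
g(k):  0  0  1  1  0  0  1  1  0  0  1  1  0  0  1  1  0  0  1  1  0
So g(20) = 0.

0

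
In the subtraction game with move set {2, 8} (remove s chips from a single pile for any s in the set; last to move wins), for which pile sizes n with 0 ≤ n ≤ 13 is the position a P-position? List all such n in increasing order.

0, 1, 4, 5, 10, 11

Build the Grundy sequence with g(k) = mex{g(k−s) : s ∈ {2, 8}, s ≤ k}:
g(0) = mex{} = 0
g(1) = mex{} = 0
g(2) = mex{0} = 1
g(3) = mex{0} = 1
g(4) = mex{1} = 0
g(5) = mex{1} = 0
g(6) = mex{0} = 1
g(7) = mex{0} = 1
g(8) = mex{0,1} = 2
g(9) = mex{0,1} = 2
g(10) = mex{1,2} = 0
g(11) = mex{1,2} = 0
g(12) = mex{0} = 1
g(13) = mex{0} = 1
The P-positions (g = 0) in 0..13 are 0, 1, 4, 5, 10, 11.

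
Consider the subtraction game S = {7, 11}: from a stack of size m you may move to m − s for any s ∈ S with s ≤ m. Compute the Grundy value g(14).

2

Compute g(0), g(1), … for moves {7, 11}:
k:     0  1  2  3  4  5  6  7  8  9 10 11 12 13 14
g(k):  0  0  0  0  0  0  0  1  1  1  1  1  1  1  2
So g(14) = 2.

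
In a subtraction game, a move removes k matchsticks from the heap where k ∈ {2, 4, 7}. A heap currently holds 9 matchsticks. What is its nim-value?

0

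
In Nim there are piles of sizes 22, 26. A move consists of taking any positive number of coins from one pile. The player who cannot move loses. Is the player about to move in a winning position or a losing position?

Winning position

Nim-sum: 22 XOR 26 = 12.
The nim-sum is 12 ≠ 0, so this is an N-position: the player to move can win.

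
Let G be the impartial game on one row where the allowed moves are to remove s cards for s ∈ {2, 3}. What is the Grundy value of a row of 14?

2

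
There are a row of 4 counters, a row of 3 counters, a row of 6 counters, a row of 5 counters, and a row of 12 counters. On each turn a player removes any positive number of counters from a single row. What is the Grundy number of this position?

8

Write each in binary and XOR column by column:
  0100  (4)
  0011  (3)
  0110  (6)
  0101  (5)
  1100  (12)
  ----
  1000  (8)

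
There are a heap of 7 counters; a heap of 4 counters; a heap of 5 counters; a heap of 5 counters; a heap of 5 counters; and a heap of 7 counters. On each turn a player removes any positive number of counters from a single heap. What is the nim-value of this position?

1

Nim-sum: 7 XOR 4 XOR 5 XOR 5 XOR 5 XOR 7 = 1.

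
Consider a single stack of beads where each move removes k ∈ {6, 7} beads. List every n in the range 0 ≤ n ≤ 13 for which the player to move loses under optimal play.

0, 1, 2, 3, 4, 5, 13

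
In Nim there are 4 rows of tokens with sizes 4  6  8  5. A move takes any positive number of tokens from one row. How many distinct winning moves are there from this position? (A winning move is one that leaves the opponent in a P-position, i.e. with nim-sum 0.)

1

Bitwise XOR of the heap sizes:
  0100  (4)
  0110  (6)
  1000  (8)
  0101  (5)
  ----
  1111  (15)
The overall nim-sum is X = 15. A row of size p has a winning move iff p XOR X < p (reduce it to p XOR X).
  4: 4 XOR 15 = 11 ≥ 4 — no move.
  6: 6 XOR 15 = 9 ≥ 6 — no move.
  8: 8 XOR 15 = 7 < 8 — winning move (to 7).
  5: 5 XOR 15 = 10 ≥ 5 — no move.
That gives 1 winning move.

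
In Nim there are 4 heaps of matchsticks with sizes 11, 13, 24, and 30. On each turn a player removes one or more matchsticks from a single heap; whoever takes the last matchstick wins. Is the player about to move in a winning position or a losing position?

In binary:
  01011  (11)
  01101  (13)
  11000  (24)
  11110  (30)
  -----
  00000  (0)
The nim-sum is 0, so this is a P-position: the player to move is in a losing position under optimal play.

Losing position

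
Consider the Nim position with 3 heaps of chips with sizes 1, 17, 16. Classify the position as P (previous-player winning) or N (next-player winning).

Bitwise XOR of the heap sizes:
  00001  (1)
  10001  (17)
  10000  (16)
  -----
  00000  (0)
The nim-sum is 0, so this is a P-position: the player to move is in a losing position under optimal play.

P-position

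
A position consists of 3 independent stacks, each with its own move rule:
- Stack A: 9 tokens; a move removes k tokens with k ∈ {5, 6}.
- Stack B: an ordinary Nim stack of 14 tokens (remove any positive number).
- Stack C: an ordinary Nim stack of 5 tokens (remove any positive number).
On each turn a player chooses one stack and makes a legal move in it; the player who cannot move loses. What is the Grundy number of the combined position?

Build the Grundy sequence for stack A with g(k) = mex{g(k−s) : s ∈ {5, 6}, s ≤ k}:
k:     0  1  2  3  4  5  6  7  8  9
g(k):  0  0  0  0  0  1  1  1  1  1
So g(9) = 1.
Stack B is a plain Nim stack of size 14, so its Grundy value is 14.
Stack C is a plain Nim stack of size 5, so its Grundy value is 5.
By the Sprague-Grundy theorem, the Grundy value of a sum of independent games is the XOR of the component values.
Combined value = 1 ⊕ 14 ⊕ 5 = 10.

10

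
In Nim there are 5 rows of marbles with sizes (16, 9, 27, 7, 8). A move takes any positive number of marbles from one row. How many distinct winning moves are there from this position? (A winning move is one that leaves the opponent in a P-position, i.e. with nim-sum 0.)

3

Compute the nim-sum pairwise:
16 XOR 9 = 25
25 XOR 27 = 2
2 XOR 7 = 5
5 XOR 8 = 13
The overall nim-sum is X = 13. A row of size p has a winning move iff p XOR X < p (reduce it to p XOR X).
  16: 16 XOR 13 = 29 ≥ 16 — no move.
  9: 9 XOR 13 = 4 < 9 — winning move (to 4).
  27: 27 XOR 13 = 22 < 27 — winning move (to 22).
  7: 7 XOR 13 = 10 ≥ 7 — no move.
  8: 8 XOR 13 = 5 < 8 — winning move (to 5).
That gives 3 winning moves.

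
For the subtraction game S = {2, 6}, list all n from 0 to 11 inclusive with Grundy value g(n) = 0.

Grundy values for subtraction set {2, 6}:
g(0) = mex{} = 0
g(1) = mex{} = 0
g(2) = mex{0} = 1
g(3) = mex{0} = 1
g(4) = mex{1} = 0
g(5) = mex{1} = 0
g(6) = mex{0} = 1
g(7) = mex{0} = 1
g(8) = mex{1} = 0
g(9) = mex{1} = 0
g(10) = mex{0} = 1
g(11) = mex{0} = 1
The P-positions (g = 0) in 0..11 are 0, 1, 4, 5, 8, 9.

0, 1, 4, 5, 8, 9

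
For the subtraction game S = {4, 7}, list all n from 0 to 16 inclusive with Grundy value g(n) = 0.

0, 1, 2, 3, 11, 12, 13, 14

Build the Grundy sequence with g(k) = mex{g(k−s) : s ∈ {4, 7}, s ≤ k}:
k:     0  1  2  3  4  5  6  7  8  9 10 11 12 13 14 15 16
g(k):  0  0  0  0  1  1  1  1  2  2  2  0  0  0  0  1  1
The P-positions (g = 0) in 0..16 are 0, 1, 2, 3, 11, 12, 13, 14.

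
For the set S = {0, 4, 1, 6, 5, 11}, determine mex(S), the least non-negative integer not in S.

The values 0, 1 are all present; 2 is the first non-negative integer missing from the set.

2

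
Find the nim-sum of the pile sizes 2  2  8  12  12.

8

Compute the nim-sum pairwise:
2 XOR 2 = 0
0 XOR 8 = 8
8 XOR 12 = 4
4 XOR 12 = 8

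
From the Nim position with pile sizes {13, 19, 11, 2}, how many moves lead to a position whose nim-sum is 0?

Compute the nim-sum pairwise:
13 ⊕ 19 = 30
30 ⊕ 11 = 21
21 ⊕ 2 = 23
The overall nim-sum is X = 23. A pile of size p has a winning move iff p XOR X < p (reduce it to p XOR X).
  13: 13 XOR 23 = 26 ≥ 13 — no move.
  19: 19 XOR 23 = 4 < 19 — winning move (to 4).
  11: 11 XOR 23 = 28 ≥ 11 — no move.
  2: 2 XOR 23 = 21 ≥ 2 — no move.
That gives 1 winning move.

1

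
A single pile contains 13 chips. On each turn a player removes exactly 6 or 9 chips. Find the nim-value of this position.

2

Grundy values for subtraction set {6, 9}:
k:     0  1  2  3  4  5  6  7  8  9 10 11 12 13
g(k):  0  0  0  0  0  0  1  1  1  1  1  1  2  2
So g(13) = 2.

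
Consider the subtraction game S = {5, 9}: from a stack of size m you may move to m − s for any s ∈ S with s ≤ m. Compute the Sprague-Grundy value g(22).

Build the Grundy sequence with g(k) = mex{g(k−s) : s ∈ {5, 9}, s ≤ k}:
k:     0  1  2  3  4  5  6  7  8  9 10 11 12 13 14 15 16 17 18 19 20 21 22
g(k):  0  0  0  0  0  1  1  1  1  1  2  2  2  2  0  0  0  0  0  1  1  1  1
So g(22) = 1.

1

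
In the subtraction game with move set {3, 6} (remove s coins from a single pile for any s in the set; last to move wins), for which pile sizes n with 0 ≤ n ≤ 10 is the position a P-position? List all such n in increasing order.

0, 1, 2, 9, 10

Grundy values for subtraction set {3, 6}:
k:     0  1  2  3  4  5  6  7  8  9 10
g(k):  0  0  0  1  1  1  2  2  2  0  0
The P-positions (g = 0) in 0..10 are 0, 1, 2, 9, 10.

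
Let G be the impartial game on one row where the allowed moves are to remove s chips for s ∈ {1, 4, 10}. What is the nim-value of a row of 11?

2

Grundy values for subtraction set {1, 4, 10}:
g(0) = mex{} = 0
g(1) = mex{0} = 1
g(2) = mex{1} = 0
g(3) = mex{0} = 1
g(4) = mex{0,1} = 2
g(5) = mex{1,2} = 0
g(6) = mex{0} = 1
g(7) = mex{1} = 0
g(8) = mex{0,2} = 1
g(9) = mex{0,1} = 2
g(10) = mex{0,1,2} = 3
g(11) = mex{0,1,3} = 2
So g(11) = 2.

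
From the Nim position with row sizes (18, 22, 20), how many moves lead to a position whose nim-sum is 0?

3

Nim-sum: 18 ^ 22 ^ 20 = 16.
The overall nim-sum is X = 16. A row of size p has a winning move iff p XOR X < p (reduce it to p XOR X).
  18: 18 XOR 16 = 2 < 18 — winning move (to 2).
  22: 22 XOR 16 = 6 < 22 — winning move (to 6).
  20: 20 XOR 16 = 4 < 20 — winning move (to 4).
That gives 3 winning moves.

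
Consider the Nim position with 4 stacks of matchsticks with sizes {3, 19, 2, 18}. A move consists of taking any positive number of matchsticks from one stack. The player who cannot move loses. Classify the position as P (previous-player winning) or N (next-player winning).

Bitwise XOR of the heap sizes:
  00011  (3)
  10011  (19)
  00010  (2)
  10010  (18)
  -----
  00000  (0)
The nim-sum is 0, so this is a P-position: the player to move is in a losing position under optimal play.

P-position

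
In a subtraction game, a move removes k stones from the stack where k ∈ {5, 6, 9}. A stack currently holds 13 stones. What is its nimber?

2

Build the Grundy sequence with g(k) = mex{g(k−s) : s ∈ {5, 6, 9}, s ≤ k}:
g(0) = mex{} = 0
g(1) = mex{} = 0
g(2) = mex{} = 0
g(3) = mex{} = 0
g(4) = mex{} = 0
g(5) = mex{0} = 1
g(6) = mex{0} = 1
g(7) = mex{0} = 1
g(8) = mex{0} = 1
g(9) = mex{0} = 1
g(10) = mex{0,1} = 2
g(11) = mex{0,1} = 2
g(12) = mex{0,1} = 2
g(13) = mex{0,1} = 2
So g(13) = 2.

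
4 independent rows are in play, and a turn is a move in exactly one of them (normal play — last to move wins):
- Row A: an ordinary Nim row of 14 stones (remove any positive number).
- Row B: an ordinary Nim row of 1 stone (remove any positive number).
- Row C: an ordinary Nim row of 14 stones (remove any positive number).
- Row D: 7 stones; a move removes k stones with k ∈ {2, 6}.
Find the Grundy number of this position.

0

Row A is a plain Nim row of size 14, so its Grundy value is 14.
Row B is a plain Nim row of size 1, so its Grundy value is 1.
Row C is a plain Nim row of size 14, so its Grundy value is 14.
Grundy values for row D (subtraction set {2, 6}):
k:     0  1  2  3  4  5  6  7
g(k):  0  0  1  1  0  0  1  1
So g(7) = 1.
By the Sprague-Grundy theorem, the Grundy value of a sum of independent games is the XOR of the component values.
Combined value = 14 ⊕ 1 ⊕ 14 ⊕ 1 = 0.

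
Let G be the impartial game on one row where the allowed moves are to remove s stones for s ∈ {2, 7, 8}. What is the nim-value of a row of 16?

1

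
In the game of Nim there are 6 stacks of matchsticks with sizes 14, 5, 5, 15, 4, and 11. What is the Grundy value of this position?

14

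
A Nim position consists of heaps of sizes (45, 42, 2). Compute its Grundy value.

5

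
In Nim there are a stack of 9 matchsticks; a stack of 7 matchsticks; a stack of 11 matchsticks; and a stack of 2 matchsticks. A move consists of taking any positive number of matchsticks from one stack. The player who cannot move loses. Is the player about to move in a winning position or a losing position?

Winning position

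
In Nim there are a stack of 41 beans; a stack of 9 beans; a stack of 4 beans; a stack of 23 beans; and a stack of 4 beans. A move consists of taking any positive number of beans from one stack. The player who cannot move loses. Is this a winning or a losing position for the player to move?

Winning position

In binary:
  101001  (41)
  001001  (9)
  000100  (4)
  010111  (23)
  000100  (4)
  ------
  110111  (55)
The nim-sum is 55 ≠ 0, so this is an N-position: the player to move can win.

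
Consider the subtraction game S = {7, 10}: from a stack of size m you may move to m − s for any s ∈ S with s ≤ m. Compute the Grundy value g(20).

0

Build the Grundy sequence with g(k) = mex{g(k−s) : s ∈ {7, 10}, s ≤ k}:
k:     0  1  2  3  4  5  6  7  8  9 10 11 12 13 14 15 16 17 18 19 20
g(k):  0  0  0  0  0  0  0  1  1  1  1  1  1  1  2  2  2  0  0  0  0
So g(20) = 0.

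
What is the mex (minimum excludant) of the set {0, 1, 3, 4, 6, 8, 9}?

2

The values 0, 1 are all present; 2 is the first non-negative integer missing from the set.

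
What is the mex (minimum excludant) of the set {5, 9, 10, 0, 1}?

The values 0, 1 are all present; 2 is the first non-negative integer missing from the set.

2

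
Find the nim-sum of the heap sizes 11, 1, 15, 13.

Compute the nim-sum pairwise:
11 ⊕ 1 = 10
10 ⊕ 15 = 5
5 ⊕ 13 = 8

8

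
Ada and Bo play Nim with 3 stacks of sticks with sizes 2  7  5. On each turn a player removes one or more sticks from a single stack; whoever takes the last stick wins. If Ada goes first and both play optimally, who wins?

Bo wins

In binary:
  010  (2)
  111  (7)
  101  (5)
  ---
  000  (0)
The nim-sum is 0, so this is a P-position: the player to move is in a losing position under optimal play; Ada is about to move from it and so loses — Bo wins.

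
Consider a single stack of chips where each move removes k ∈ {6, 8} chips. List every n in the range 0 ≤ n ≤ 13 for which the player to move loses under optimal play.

0, 1, 2, 3, 4, 5

Compute g(0), g(1), … for moves {6, 8}:
g(0) = mex{} = 0
g(1) = mex{} = 0
g(2) = mex{} = 0
g(3) = mex{} = 0
g(4) = mex{} = 0
g(5) = mex{} = 0
g(6) = mex{0} = 1
g(7) = mex{0} = 1
g(8) = mex{0} = 1
g(9) = mex{0} = 1
g(10) = mex{0} = 1
g(11) = mex{0} = 1
g(12) = mex{0,1} = 2
g(13) = mex{0,1} = 2
The P-positions (g = 0) in 0..13 are 0, 1, 2, 3, 4, 5.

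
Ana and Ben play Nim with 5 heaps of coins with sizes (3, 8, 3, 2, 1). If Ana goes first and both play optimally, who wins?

Ana wins

Bitwise XOR of the heap sizes:
  0011  (3)
  1000  (8)
  0011  (3)
  0010  (2)
  0001  (1)
  ----
  1011  (11)
The nim-sum is 11 ≠ 0, so this is an N-position: the player to move can win; Ana has a winning move.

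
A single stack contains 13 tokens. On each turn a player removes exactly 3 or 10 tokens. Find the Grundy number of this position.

0

Compute g(0), g(1), … for moves {3, 10}:
g(0) = mex{} = 0
g(1) = mex{} = 0
g(2) = mex{} = 0
g(3) = mex{0} = 1
g(4) = mex{0} = 1
g(5) = mex{0} = 1
g(6) = mex{1} = 0
g(7) = mex{1} = 0
g(8) = mex{1} = 0
g(9) = mex{0} = 1
g(10) = mex{0} = 1
g(11) = mex{0} = 1
g(12) = mex{0,1} = 2
g(13) = mex{1} = 0
So g(13) = 0.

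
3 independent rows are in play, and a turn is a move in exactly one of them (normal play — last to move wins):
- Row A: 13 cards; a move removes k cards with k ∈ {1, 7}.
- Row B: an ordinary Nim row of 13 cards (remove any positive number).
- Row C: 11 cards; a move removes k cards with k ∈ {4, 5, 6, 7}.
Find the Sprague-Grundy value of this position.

12

Grundy values for row A (subtraction set {1, 7}):
g(0) = mex{} = 0
g(1) = mex{0} = 1
g(2) = mex{1} = 0
g(3) = mex{0} = 1
g(4) = mex{1} = 0
g(5) = mex{0} = 1
g(6) = mex{1} = 0
g(7) = mex{0} = 1
g(8) = mex{1} = 0
g(9) = mex{0} = 1
g(10) = mex{1} = 0
g(11) = mex{0} = 1
g(12) = mex{1} = 0
g(13) = mex{0} = 1
So g(13) = 1.
Row B is a plain Nim row of size 13, so its Grundy value is 13.
For row C, compute g(0), g(1), … with moves {4, 5, 6, 7}:
k:     0  1  2  3  4  5  6  7  8  9 10 11
g(k):  0  0  0  0  1  1  1  1  2  2  2  0
So g(11) = 0.
The value of a disjunctive sum is the nim-sum of the parts.
Combined value = 1 ⊕ 13 ⊕ 0 = 12.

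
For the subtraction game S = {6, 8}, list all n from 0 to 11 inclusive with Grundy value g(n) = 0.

0, 1, 2, 3, 4, 5

Compute g(0), g(1), … for moves {6, 8}:
k:     0  1  2  3  4  5  6  7  8  9 10 11
g(k):  0  0  0  0  0  0  1  1  1  1  1  1
The P-positions (g = 0) in 0..11 are 0, 1, 2, 3, 4, 5.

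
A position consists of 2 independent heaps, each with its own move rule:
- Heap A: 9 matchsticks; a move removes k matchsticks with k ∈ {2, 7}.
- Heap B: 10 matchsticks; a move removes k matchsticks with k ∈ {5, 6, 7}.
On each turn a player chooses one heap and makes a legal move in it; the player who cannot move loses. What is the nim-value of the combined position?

2

For heap A, compute g(0), g(1), … with moves {2, 7}:
k:     0  1  2  3  4  5  6  7  8  9
g(k):  0  0  1  1  0  0  1  1  2  0
So g(9) = 0.
Grundy values for heap B (subtraction set {5, 6, 7}):
k:     0  1  2  3  4  5  6  7  8  9 10
g(k):  0  0  0  0  0  1  1  1  1  1  2
So g(10) = 2.
The value of a disjunctive sum is the nim-sum of the parts.
Combined value = 0 XOR 2 = 2.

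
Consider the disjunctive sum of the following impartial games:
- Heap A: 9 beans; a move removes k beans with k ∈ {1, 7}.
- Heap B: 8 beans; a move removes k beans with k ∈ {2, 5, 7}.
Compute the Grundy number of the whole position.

3

For heap A, compute g(0), g(1), … with moves {1, 7}:
k:     0  1  2  3  4  5  6  7  8  9
g(k):  0  1  0  1  0  1  0  1  0  1
So g(9) = 1.
Build the Grundy sequence for heap B with g(k) = mex{g(k−s) : s ∈ {2, 5, 7}, s ≤ k}:
k:     0  1  2  3  4  5  6  7  8
g(k):  0  0  1  1  0  2  1  3  2
So g(8) = 2.
By the Sprague-Grundy theorem, the Grundy value of a sum of independent games is the XOR of the component values.
Combined value = 1 XOR 2 = 3.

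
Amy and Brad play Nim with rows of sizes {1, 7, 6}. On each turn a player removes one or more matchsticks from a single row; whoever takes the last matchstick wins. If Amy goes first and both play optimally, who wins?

Brad wins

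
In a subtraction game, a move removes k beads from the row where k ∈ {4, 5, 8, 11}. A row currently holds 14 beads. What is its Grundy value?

3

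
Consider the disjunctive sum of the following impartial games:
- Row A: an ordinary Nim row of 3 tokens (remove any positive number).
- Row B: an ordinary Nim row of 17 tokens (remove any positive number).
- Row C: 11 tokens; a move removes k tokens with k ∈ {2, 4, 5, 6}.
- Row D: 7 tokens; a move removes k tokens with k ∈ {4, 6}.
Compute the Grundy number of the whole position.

18

Row A is a plain Nim row of size 3, so its Grundy value is 3.
Row B is a plain Nim row of size 17, so its Grundy value is 17.
Build the Grundy sequence for row C with g(k) = mex{g(k−s) : s ∈ {2, 4, 5, 6}, s ≤ k}:
g(0) = mex{} = 0
g(1) = mex{} = 0
g(2) = mex{0} = 1
g(3) = mex{0} = 1
g(4) = mex{0,1} = 2
g(5) = mex{0,1} = 2
g(6) = mex{0,1,2} = 3
g(7) = mex{0,1,2} = 3
g(8) = mex{1,2,3} = 0
g(9) = mex{1,2,3} = 0
g(10) = mex{0,2,3} = 1
g(11) = mex{0,2,3} = 1
So g(11) = 1.
Grundy values for row D (subtraction set {4, 6}):
g(0) = mex{} = 0
g(1) = mex{} = 0
g(2) = mex{} = 0
g(3) = mex{} = 0
g(4) = mex{0} = 1
g(5) = mex{0} = 1
g(6) = mex{0} = 1
g(7) = mex{0} = 1
So g(7) = 1.
The value of a disjunctive sum is the nim-sum of the parts.
Combined value = 3 ⊕ 17 ⊕ 1 ⊕ 1 = 18.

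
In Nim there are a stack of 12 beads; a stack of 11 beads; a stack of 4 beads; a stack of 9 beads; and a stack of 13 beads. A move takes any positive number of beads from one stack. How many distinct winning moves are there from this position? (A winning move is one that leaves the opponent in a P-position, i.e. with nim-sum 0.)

Compute the nim-sum pairwise:
12 ^ 11 = 7
7 ^ 4 = 3
3 ^ 9 = 10
10 ^ 13 = 7
The overall nim-sum is X = 7. A stack of size p has a winning move iff p XOR X < p (reduce it to p XOR X).
  12: 12 XOR 7 = 11 < 12 — winning move (to 11).
  11: 11 XOR 7 = 12 ≥ 11 — no move.
  4: 4 XOR 7 = 3 < 4 — winning move (to 3).
  9: 9 XOR 7 = 14 ≥ 9 — no move.
  13: 13 XOR 7 = 10 < 13 — winning move (to 10).
That gives 3 winning moves.

3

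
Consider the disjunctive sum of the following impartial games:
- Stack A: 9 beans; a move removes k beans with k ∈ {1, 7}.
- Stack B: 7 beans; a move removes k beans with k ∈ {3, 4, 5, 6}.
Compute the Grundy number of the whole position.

3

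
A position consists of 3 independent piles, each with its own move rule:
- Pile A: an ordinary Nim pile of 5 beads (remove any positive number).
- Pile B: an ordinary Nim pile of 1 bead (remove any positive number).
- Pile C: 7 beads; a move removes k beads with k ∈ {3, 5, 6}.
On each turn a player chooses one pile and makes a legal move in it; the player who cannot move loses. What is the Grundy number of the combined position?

6

Pile A is a plain Nim pile of size 5, so its Grundy value is 5.
Pile B is a plain Nim pile of size 1, so its Grundy value is 1.
For pile C, compute g(0), g(1), … with moves {3, 5, 6}:
g(0) = mex{} = 0
g(1) = mex{} = 0
g(2) = mex{} = 0
g(3) = mex{0} = 1
g(4) = mex{0} = 1
g(5) = mex{0} = 1
g(6) = mex{0,1} = 2
g(7) = mex{0,1} = 2
So g(7) = 2.
By the Sprague-Grundy theorem, the Grundy value of a sum of independent games is the XOR of the component values.
Combined value = 5 XOR 1 XOR 2 = 6.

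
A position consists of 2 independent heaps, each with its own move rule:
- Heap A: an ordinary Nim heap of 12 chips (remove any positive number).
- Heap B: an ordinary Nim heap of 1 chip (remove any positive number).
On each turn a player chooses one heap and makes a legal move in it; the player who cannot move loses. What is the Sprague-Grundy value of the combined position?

13

Heap A is a plain Nim heap of size 12, so its Grundy value is 12.
Heap B is a plain Nim heap of size 1, so its Grundy value is 1.
By the Sprague-Grundy theorem, the Grundy value of a sum of independent games is the XOR of the component values.
Combined value = 12 XOR 1 = 13.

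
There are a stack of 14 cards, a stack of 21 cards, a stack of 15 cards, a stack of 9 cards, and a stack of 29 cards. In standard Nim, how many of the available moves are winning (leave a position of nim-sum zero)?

0

Compute the nim-sum pairwise:
14 XOR 21 = 27
27 XOR 15 = 20
20 XOR 9 = 29
29 XOR 29 = 0
The nim-sum is already 0, so every move leaves a nonzero nim-sum — there are no winning moves.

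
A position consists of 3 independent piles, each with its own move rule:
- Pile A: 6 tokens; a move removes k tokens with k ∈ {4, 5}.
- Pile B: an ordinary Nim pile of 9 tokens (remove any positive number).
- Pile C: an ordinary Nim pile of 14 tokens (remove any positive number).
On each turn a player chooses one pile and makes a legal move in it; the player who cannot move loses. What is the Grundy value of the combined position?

6

Build the Grundy sequence for pile A with g(k) = mex{g(k−s) : s ∈ {4, 5}, s ≤ k}:
k:     0  1  2  3  4  5  6
g(k):  0  0  0  0  1  1  1
So g(6) = 1.
Pile B is a plain Nim pile of size 9, so its Grundy value is 9.
Pile C is a plain Nim pile of size 14, so its Grundy value is 14.
By the Sprague-Grundy theorem, the Grundy value of a sum of independent games is the XOR of the component values.
Combined value = 1 XOR 9 XOR 14 = 6.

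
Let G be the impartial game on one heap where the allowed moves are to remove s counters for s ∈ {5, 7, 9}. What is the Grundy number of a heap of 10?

Compute g(0), g(1), … for moves {5, 7, 9}:
g(0) = mex{} = 0
g(1) = mex{} = 0
g(2) = mex{} = 0
g(3) = mex{} = 0
g(4) = mex{} = 0
g(5) = mex{0} = 1
g(6) = mex{0} = 1
g(7) = mex{0} = 1
g(8) = mex{0} = 1
g(9) = mex{0} = 1
g(10) = mex{0,1} = 2
So g(10) = 2.

2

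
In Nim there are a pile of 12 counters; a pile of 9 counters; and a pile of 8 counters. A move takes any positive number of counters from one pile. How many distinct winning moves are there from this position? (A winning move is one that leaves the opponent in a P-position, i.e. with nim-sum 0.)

Nim-sum: 12 ⊕ 9 ⊕ 8 = 13.
The overall nim-sum is X = 13. A pile of size p has a winning move iff p XOR X < p (reduce it to p XOR X).
  12: 12 XOR 13 = 1 < 12 — winning move (to 1).
  9: 9 XOR 13 = 4 < 9 — winning move (to 4).
  8: 8 XOR 13 = 5 < 8 — winning move (to 5).
That gives 3 winning moves.

3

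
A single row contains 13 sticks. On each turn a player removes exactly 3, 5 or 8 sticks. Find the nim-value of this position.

0

Grundy values for subtraction set {3, 5, 8}:
g(0) = mex{} = 0
g(1) = mex{} = 0
g(2) = mex{} = 0
g(3) = mex{0} = 1
g(4) = mex{0} = 1
g(5) = mex{0} = 1
g(6) = mex{0,1} = 2
g(7) = mex{0,1} = 2
g(8) = mex{0,1} = 2
g(9) = mex{0,1,2} = 3
g(10) = mex{0,1,2} = 3
g(11) = mex{1,2} = 0
g(12) = mex{1,2,3} = 0
g(13) = mex{1,2,3} = 0
So g(13) = 0.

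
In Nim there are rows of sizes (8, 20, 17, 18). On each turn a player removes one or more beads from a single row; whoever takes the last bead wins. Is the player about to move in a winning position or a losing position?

Winning position

Write each in binary and XOR column by column:
  01000  (8)
  10100  (20)
  10001  (17)
  10010  (18)
  -----
  11111  (31)
The nim-sum is 31 ≠ 0, so this is an N-position: the player to move can win.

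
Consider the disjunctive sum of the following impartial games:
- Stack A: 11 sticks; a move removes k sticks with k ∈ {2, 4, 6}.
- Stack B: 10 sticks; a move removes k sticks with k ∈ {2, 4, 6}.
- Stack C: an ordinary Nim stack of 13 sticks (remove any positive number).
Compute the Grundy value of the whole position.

Build the Grundy sequence for stack A with g(k) = mex{g(k−s) : s ∈ {2, 4, 6}, s ≤ k}:
k:     0  1  2  3  4  5  6  7  8  9 10 11
g(k):  0  0  1  1  2  2  3  3  0  0  1  1
So g(11) = 1.
Grundy values for stack B (subtraction set {2, 4, 6}):
g(0) = mex{} = 0
g(1) = mex{} = 0
g(2) = mex{0} = 1
g(3) = mex{0} = 1
g(4) = mex{0,1} = 2
g(5) = mex{0,1} = 2
g(6) = mex{0,1,2} = 3
g(7) = mex{0,1,2} = 3
g(8) = mex{1,2,3} = 0
g(9) = mex{1,2,3} = 0
g(10) = mex{0,2,3} = 1
So g(10) = 1.
Stack C is a plain Nim stack of size 13, so its Grundy value is 13.
By the Sprague-Grundy theorem, the Grundy value of a sum of independent games is the XOR of the component values.
Combined value = 1 ⊕ 1 ⊕ 13 = 13.

13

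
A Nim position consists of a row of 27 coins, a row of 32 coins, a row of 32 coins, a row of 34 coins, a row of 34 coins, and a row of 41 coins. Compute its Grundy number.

Nim-sum: 27 ⊕ 32 ⊕ 32 ⊕ 34 ⊕ 34 ⊕ 41 = 50.

50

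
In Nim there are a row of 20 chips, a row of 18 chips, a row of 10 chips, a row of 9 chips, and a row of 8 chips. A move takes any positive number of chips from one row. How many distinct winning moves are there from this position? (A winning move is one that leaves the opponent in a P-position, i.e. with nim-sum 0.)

3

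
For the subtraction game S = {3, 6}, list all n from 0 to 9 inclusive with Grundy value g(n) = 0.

0, 1, 2, 9

Grundy values for subtraction set {3, 6}:
g(0) = mex{} = 0
g(1) = mex{} = 0
g(2) = mex{} = 0
g(3) = mex{0} = 1
g(4) = mex{0} = 1
g(5) = mex{0} = 1
g(6) = mex{0,1} = 2
g(7) = mex{0,1} = 2
g(8) = mex{0,1} = 2
g(9) = mex{1,2} = 0
The P-positions (g = 0) in 0..9 are 0, 1, 2, 9.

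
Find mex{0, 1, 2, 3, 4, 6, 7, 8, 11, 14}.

5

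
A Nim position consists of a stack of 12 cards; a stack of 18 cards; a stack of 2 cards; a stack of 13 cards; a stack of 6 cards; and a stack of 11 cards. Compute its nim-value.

Write each in binary and XOR column by column:
  01100  (12)
  10010  (18)
  00010  (2)
  01101  (13)
  00110  (6)
  01011  (11)
  -----
  11100  (28)

28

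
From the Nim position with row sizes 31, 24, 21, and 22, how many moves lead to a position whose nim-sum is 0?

3

Compute the nim-sum pairwise:
31 ^ 24 = 7
7 ^ 21 = 18
18 ^ 22 = 4
The overall nim-sum is X = 4. A row of size p has a winning move iff p XOR X < p (reduce it to p XOR X).
  31: 31 XOR 4 = 27 < 31 — winning move (to 27).
  24: 24 XOR 4 = 28 ≥ 24 — no move.
  21: 21 XOR 4 = 17 < 21 — winning move (to 17).
  22: 22 XOR 4 = 18 < 22 — winning move (to 18).
That gives 3 winning moves.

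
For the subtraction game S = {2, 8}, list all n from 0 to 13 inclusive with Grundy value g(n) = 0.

0, 1, 4, 5, 10, 11

Grundy values for subtraction set {2, 8}:
k:     0  1  2  3  4  5  6  7  8  9 10 11 12 13
g(k):  0  0  1  1  0  0  1  1  2  2  0  0  1  1
The P-positions (g = 0) in 0..13 are 0, 1, 4, 5, 10, 11.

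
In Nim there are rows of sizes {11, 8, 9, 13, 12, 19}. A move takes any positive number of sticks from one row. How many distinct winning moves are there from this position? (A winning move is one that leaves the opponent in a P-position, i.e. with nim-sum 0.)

Compute the nim-sum pairwise:
11 ^ 8 = 3
3 ^ 9 = 10
10 ^ 13 = 7
7 ^ 12 = 11
11 ^ 19 = 24
The overall nim-sum is X = 24. A row of size p has a winning move iff p XOR X < p (reduce it to p XOR X).
  11: 11 XOR 24 = 19 ≥ 11 — no move.
  8: 8 XOR 24 = 16 ≥ 8 — no move.
  9: 9 XOR 24 = 17 ≥ 9 — no move.
  13: 13 XOR 24 = 21 ≥ 13 — no move.
  12: 12 XOR 24 = 20 ≥ 12 — no move.
  19: 19 XOR 24 = 11 < 19 — winning move (to 11).
That gives 1 winning move.

1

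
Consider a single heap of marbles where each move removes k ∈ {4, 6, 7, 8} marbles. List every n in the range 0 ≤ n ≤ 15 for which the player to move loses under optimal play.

0, 1, 2, 3, 12, 13, 14, 15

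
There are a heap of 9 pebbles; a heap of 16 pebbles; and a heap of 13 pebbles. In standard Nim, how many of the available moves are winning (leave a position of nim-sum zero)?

Nim-sum: 9 XOR 16 XOR 13 = 20.
The overall nim-sum is X = 20. A heap of size p has a winning move iff p XOR X < p (reduce it to p XOR X).
  9: 9 XOR 20 = 29 ≥ 9 — no move.
  16: 16 XOR 20 = 4 < 16 — winning move (to 4).
  13: 13 XOR 20 = 25 ≥ 13 — no move.
That gives 1 winning move.

1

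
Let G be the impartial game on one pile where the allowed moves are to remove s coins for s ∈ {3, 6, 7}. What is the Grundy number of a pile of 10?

Build the Grundy sequence with g(k) = mex{g(k−s) : s ∈ {3, 6, 7}, s ≤ k}:
k:     0  1  2  3  4  5  6  7  8  9 10
g(k):  0  0  0  1  1  1  2  2  2  3  0
So g(10) = 0.

0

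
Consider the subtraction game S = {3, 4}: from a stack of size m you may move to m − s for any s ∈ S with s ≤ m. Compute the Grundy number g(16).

0

Compute g(0), g(1), … for moves {3, 4}:
k:     0  1  2  3  4  5  6  7  8  9 10 11 12 13 14 15 16
g(k):  0  0  0  1  1  1  2  0  0  0  1  1  1  2  0  0  0
So g(16) = 0.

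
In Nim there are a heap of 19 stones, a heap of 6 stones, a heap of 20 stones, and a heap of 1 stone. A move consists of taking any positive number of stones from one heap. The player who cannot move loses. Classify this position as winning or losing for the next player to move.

Losing position

Nim-sum: 19 XOR 6 XOR 20 XOR 1 = 0.
The nim-sum is 0, so this is a P-position: the player to move is in a losing position under optimal play.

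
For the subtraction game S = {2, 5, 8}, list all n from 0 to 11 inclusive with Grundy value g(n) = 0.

Grundy values for subtraction set {2, 5, 8}:
k:     0  1  2  3  4  5  6  7  8  9 10 11
g(k):  0  0  1  1  0  2  1  0  2  1  0  0
The P-positions (g = 0) in 0..11 are 0, 1, 4, 7, 10, 11.

0, 1, 4, 7, 10, 11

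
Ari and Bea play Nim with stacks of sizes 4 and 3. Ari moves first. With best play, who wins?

Ari wins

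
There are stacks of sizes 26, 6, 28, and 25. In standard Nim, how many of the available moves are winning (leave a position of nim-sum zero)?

Bitwise XOR of the heap sizes:
  11010  (26)
  00110  (6)
  11100  (28)
  11001  (25)
  -----
  11001  (25)
The overall nim-sum is X = 25. A stack of size p has a winning move iff p XOR X < p (reduce it to p XOR X).
  26: 26 XOR 25 = 3 < 26 — winning move (to 3).
  6: 6 XOR 25 = 31 ≥ 6 — no move.
  28: 28 XOR 25 = 5 < 28 — winning move (to 5).
  25: 25 XOR 25 = 0 < 25 — winning move (to 0).
That gives 3 winning moves.

3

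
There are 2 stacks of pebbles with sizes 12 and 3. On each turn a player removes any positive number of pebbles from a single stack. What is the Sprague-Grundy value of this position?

In binary:
  1100  (12)
  0011  (3)
  ----
  1111  (15)

15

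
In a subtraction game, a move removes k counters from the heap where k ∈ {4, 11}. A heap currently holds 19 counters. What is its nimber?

Compute g(0), g(1), … for moves {4, 11}:
k:     0  1  2  3  4  5  6  7  8  9 10 11 12 13 14 15 16 17 18 19
g(k):  0  0  0  0  1  1  1  1  0  0  0  2  1  1  1  0  0  0  0  1
So g(19) = 1.

1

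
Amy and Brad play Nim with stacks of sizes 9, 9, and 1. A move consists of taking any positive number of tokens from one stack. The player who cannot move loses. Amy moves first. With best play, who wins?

Compute the nim-sum pairwise:
9 XOR 9 = 0
0 XOR 1 = 1
The nim-sum is 1 ≠ 0, so this is an N-position: the player to move can win; Amy has a winning move.

Amy wins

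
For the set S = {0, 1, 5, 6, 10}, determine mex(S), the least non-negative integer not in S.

2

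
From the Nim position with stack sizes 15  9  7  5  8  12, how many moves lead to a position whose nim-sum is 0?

Compute the nim-sum pairwise:
15 XOR 9 = 6
6 XOR 7 = 1
1 XOR 5 = 4
4 XOR 8 = 12
12 XOR 12 = 0
The nim-sum is already 0, so every move leaves a nonzero nim-sum — there are no winning moves.

0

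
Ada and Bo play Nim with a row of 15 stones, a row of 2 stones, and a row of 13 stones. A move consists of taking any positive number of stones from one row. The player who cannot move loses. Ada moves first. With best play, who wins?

Bo wins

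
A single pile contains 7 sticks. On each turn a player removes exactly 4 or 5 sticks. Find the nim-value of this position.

Grundy values for subtraction set {4, 5}:
g(0) = mex{} = 0
g(1) = mex{} = 0
g(2) = mex{} = 0
g(3) = mex{} = 0
g(4) = mex{0} = 1
g(5) = mex{0} = 1
g(6) = mex{0} = 1
g(7) = mex{0} = 1
So g(7) = 1.

1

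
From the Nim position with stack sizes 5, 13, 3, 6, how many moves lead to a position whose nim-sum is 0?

1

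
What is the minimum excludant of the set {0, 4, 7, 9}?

0 is in the set but 1 is not, so the mex is 1.

1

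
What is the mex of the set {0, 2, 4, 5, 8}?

0 is in the set but 1 is not, so the mex is 1.

1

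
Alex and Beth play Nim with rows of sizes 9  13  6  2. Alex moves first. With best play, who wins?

Beth wins

Write each in binary and XOR column by column:
  1001  (9)
  1101  (13)
  0110  (6)
  0010  (2)
  ----
  0000  (0)
The nim-sum is 0, so this is a P-position: the player to move is in a losing position under optimal play; Alex is about to move from it and so loses — Beth wins.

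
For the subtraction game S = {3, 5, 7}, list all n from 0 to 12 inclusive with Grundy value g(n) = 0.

0, 1, 2, 10, 11, 12

Compute g(0), g(1), … for moves {3, 5, 7}:
g(0) = mex{} = 0
g(1) = mex{} = 0
g(2) = mex{} = 0
g(3) = mex{0} = 1
g(4) = mex{0} = 1
g(5) = mex{0} = 1
g(6) = mex{0,1} = 2
g(7) = mex{0,1} = 2
g(8) = mex{0,1} = 2
g(9) = mex{0,1,2} = 3
g(10) = mex{1,2} = 0
g(11) = mex{1,2} = 0
g(12) = mex{1,2,3} = 0
The P-positions (g = 0) in 0..12 are 0, 1, 2, 10, 11, 12.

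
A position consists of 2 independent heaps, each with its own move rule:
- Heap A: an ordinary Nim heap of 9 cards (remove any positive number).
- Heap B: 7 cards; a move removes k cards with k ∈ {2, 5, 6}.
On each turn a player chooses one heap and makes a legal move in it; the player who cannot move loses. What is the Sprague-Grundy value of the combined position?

10

Heap A is a plain Nim heap of size 9, so its Grundy value is 9.
Build the Grundy sequence for heap B with g(k) = mex{g(k−s) : s ∈ {2, 5, 6}, s ≤ k}:
g(0) = mex{} = 0
g(1) = mex{} = 0
g(2) = mex{0} = 1
g(3) = mex{0} = 1
g(4) = mex{1} = 0
g(5) = mex{0,1} = 2
g(6) = mex{0} = 1
g(7) = mex{0,1,2} = 3
So g(7) = 3.
The value of a disjunctive sum is the nim-sum of the parts.
Combined value = 9 ⊕ 3 = 10.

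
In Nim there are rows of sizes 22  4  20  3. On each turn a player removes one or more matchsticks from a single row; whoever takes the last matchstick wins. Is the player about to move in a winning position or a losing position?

Bitwise XOR of the heap sizes:
  10110  (22)
  00100  (4)
  10100  (20)
  00011  (3)
  -----
  00101  (5)
The nim-sum is 5 ≠ 0, so this is an N-position: the player to move can win.

Winning position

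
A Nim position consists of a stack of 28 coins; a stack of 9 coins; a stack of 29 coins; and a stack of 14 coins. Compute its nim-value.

Nim-sum: 28 XOR 9 XOR 29 XOR 14 = 6.

6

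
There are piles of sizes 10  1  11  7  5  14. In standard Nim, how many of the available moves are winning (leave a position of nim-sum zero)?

In binary:
  1010  (10)
  0001  (1)
  1011  (11)
  0111  (7)
  0101  (5)
  1110  (14)
  ----
  1100  (12)
The overall nim-sum is X = 12. A pile of size p has a winning move iff p XOR X < p (reduce it to p XOR X).
  10: 10 XOR 12 = 6 < 10 — winning move (to 6).
  1: 1 XOR 12 = 13 ≥ 1 — no move.
  11: 11 XOR 12 = 7 < 11 — winning move (to 7).
  7: 7 XOR 12 = 11 ≥ 7 — no move.
  5: 5 XOR 12 = 9 ≥ 5 — no move.
  14: 14 XOR 12 = 2 < 14 — winning move (to 2).
That gives 3 winning moves.

3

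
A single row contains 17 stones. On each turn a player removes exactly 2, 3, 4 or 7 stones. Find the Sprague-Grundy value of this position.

0

Build the Grundy sequence with g(k) = mex{g(k−s) : s ∈ {2, 3, 4, 7}, s ≤ k}:
k:     0  1  2  3  4  5  6  7  8  9 10 11 12 13 14 15 16 17
g(k):  0  0  1  1  2  2  0  3  1  4  2  0  0  1  1  2  2  0
So g(17) = 0.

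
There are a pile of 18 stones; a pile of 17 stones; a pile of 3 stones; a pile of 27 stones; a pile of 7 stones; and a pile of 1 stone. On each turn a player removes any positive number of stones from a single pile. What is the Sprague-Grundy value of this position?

Compute the nim-sum pairwise:
18 XOR 17 = 3
3 XOR 3 = 0
0 XOR 27 = 27
27 XOR 7 = 28
28 XOR 1 = 29

29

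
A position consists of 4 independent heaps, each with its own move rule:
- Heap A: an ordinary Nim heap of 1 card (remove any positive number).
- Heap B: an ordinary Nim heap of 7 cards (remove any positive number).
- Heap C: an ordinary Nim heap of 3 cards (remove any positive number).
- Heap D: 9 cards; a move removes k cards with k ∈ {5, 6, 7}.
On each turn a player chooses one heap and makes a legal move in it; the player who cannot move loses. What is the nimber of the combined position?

4

Heap A is a plain Nim heap of size 1, so its Grundy value is 1.
Heap B is a plain Nim heap of size 7, so its Grundy value is 7.
Heap C is a plain Nim heap of size 3, so its Grundy value is 3.
Build the Grundy sequence for heap D with g(k) = mex{g(k−s) : s ∈ {5, 6, 7}, s ≤ k}:
g(0) = mex{} = 0
g(1) = mex{} = 0
g(2) = mex{} = 0
g(3) = mex{} = 0
g(4) = mex{} = 0
g(5) = mex{0} = 1
g(6) = mex{0} = 1
g(7) = mex{0} = 1
g(8) = mex{0} = 1
g(9) = mex{0} = 1
So g(9) = 1.
By the Sprague-Grundy theorem, the Grundy value of a sum of independent games is the XOR of the component values.
Combined value = 1 ⊕ 7 ⊕ 3 ⊕ 1 = 4.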